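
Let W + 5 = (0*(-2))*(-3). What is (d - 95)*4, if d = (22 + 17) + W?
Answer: -244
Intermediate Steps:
W = -5 (W = -5 + (0*(-2))*(-3) = -5 + 0*(-3) = -5 + 0 = -5)
d = 34 (d = (22 + 17) - 5 = 39 - 5 = 34)
(d - 95)*4 = (34 - 95)*4 = -61*4 = -244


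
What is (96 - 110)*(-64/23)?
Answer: 896/23 ≈ 38.957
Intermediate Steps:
(96 - 110)*(-64/23) = -(-896)/23 = -14*(-64/23) = 896/23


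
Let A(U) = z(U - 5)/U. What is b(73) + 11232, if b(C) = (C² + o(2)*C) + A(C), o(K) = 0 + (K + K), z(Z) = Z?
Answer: 1230337/73 ≈ 16854.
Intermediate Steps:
A(U) = (-5 + U)/U (A(U) = (U - 5)/U = (-5 + U)/U)
o(K) = 2*K (o(K) = 0 + 2*K = 2*K)
b(C) = C² + 4*C + (-5 + C)/C (b(C) = (C² + (2*2)*C) + (-5 + C)/C = (C² + 4*C) + (-5 + C)/C = C² + 4*C + (-5 + C)/C)
b(73) + 11232 = (-5 + 73 + 73²*(4 + 73))/73 + 11232 = (-5 + 73 + 5329*77)/73 + 11232 = (-5 + 73 + 410333)/73 + 11232 = (1/73)*410401 + 11232 = 410401/73 + 11232 = 1230337/73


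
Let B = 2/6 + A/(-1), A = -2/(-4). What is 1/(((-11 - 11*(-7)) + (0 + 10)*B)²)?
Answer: 9/37249 ≈ 0.00024162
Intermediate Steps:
A = ½ (A = -2*(-¼) = ½ ≈ 0.50000)
B = -⅙ (B = 2/6 + (½)/(-1) = 2*(⅙) + (½)*(-1) = ⅓ - ½ = -⅙ ≈ -0.16667)
1/(((-11 - 11*(-7)) + (0 + 10)*B)²) = 1/(((-11 - 11*(-7)) + (0 + 10)*(-⅙))²) = 1/(((-11 + 77) + 10*(-⅙))²) = 1/((66 - 5/3)²) = 1/((193/3)²) = 1/(37249/9) = 9/37249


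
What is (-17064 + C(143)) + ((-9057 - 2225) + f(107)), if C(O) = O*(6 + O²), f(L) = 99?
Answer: 2896818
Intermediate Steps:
(-17064 + C(143)) + ((-9057 - 2225) + f(107)) = (-17064 + 143*(6 + 143²)) + ((-9057 - 2225) + 99) = (-17064 + 143*(6 + 20449)) + (-11282 + 99) = (-17064 + 143*20455) - 11183 = (-17064 + 2925065) - 11183 = 2908001 - 11183 = 2896818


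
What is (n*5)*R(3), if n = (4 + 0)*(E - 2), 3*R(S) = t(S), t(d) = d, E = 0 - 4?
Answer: -120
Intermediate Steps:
E = -4
R(S) = S/3
n = -24 (n = (4 + 0)*(-4 - 2) = 4*(-6) = -24)
(n*5)*R(3) = (-24*5)*((⅓)*3) = -120*1 = -120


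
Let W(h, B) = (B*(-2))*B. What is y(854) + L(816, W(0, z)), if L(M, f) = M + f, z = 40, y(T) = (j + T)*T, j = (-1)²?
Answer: 727786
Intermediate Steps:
j = 1
y(T) = T*(1 + T) (y(T) = (1 + T)*T = T*(1 + T))
W(h, B) = -2*B² (W(h, B) = (-2*B)*B = -2*B²)
y(854) + L(816, W(0, z)) = 854*(1 + 854) + (816 - 2*40²) = 854*855 + (816 - 2*1600) = 730170 + (816 - 3200) = 730170 - 2384 = 727786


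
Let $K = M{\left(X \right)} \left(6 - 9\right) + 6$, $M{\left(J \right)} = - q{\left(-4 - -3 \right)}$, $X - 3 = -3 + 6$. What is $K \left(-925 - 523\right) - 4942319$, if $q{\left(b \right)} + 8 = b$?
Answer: $-4911911$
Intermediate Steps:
$q{\left(b \right)} = -8 + b$
$X = 6$ ($X = 3 + \left(-3 + 6\right) = 3 + 3 = 6$)
$M{\left(J \right)} = 9$ ($M{\left(J \right)} = - (-8 - 1) = \left(-1\right) \left(-9\right) = 9$)
$K = -21$ ($K = 9 \left(6 - 9\right) + 6 = 9 \left(-3\right) + 6 = -27 + 6 = -21$)
$K \left(-925 - 523\right) - 4942319 = - 21 \left(-925 - 523\right) - 4942319 = \left(-21\right) \left(-1448\right) - 4942319 = 30408 - 4942319 = -4911911$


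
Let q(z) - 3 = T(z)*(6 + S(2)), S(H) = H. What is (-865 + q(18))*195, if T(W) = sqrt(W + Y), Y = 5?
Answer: -168090 + 1560*sqrt(23) ≈ -1.6061e+5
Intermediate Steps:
T(W) = sqrt(5 + W) (T(W) = sqrt(W + 5) = sqrt(5 + W))
q(z) = 3 + 8*sqrt(5 + z) (q(z) = 3 + sqrt(5 + z)*(6 + 2) = 3 + sqrt(5 + z)*8 = 3 + 8*sqrt(5 + z))
(-865 + q(18))*195 = (-865 + (3 + 8*sqrt(5 + 18)))*195 = (-865 + (3 + 8*sqrt(23)))*195 = (-862 + 8*sqrt(23))*195 = -168090 + 1560*sqrt(23)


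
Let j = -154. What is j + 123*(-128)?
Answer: -15898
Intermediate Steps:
j + 123*(-128) = -154 + 123*(-128) = -154 - 15744 = -15898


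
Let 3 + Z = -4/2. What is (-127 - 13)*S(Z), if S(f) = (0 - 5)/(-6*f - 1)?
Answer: 700/29 ≈ 24.138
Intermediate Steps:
Z = -5 (Z = -3 - 4/2 = -3 - 4*½ = -3 - 2 = -5)
S(f) = -5/(-1 - 6*f)
(-127 - 13)*S(Z) = (-127 - 13)*(5/(1 + 6*(-5))) = -700/(1 - 30) = -700/(-29) = -700*(-1)/29 = -140*(-5/29) = 700/29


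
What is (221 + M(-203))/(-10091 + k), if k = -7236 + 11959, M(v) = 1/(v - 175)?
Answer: -83537/2029104 ≈ -0.041169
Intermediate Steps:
M(v) = 1/(-175 + v)
k = 4723
(221 + M(-203))/(-10091 + k) = (221 + 1/(-175 - 203))/(-10091 + 4723) = (221 + 1/(-378))/(-5368) = (221 - 1/378)*(-1/5368) = (83537/378)*(-1/5368) = -83537/2029104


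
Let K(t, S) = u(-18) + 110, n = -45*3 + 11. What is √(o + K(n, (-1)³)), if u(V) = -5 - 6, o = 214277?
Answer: 2*√53594 ≈ 463.01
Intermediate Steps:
n = -124 (n = -9*15 + 11 = -135 + 11 = -124)
u(V) = -11
K(t, S) = 99 (K(t, S) = -11 + 110 = 99)
√(o + K(n, (-1)³)) = √(214277 + 99) = √214376 = 2*√53594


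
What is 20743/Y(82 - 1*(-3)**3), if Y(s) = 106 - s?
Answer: -20743/3 ≈ -6914.3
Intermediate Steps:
20743/Y(82 - 1*(-3)**3) = 20743/(106 - (82 - 1*(-3)**3)) = 20743/(106 - (82 - 1*(-27))) = 20743/(106 - (82 + 27)) = 20743/(106 - 1*109) = 20743/(106 - 109) = 20743/(-3) = 20743*(-1/3) = -20743/3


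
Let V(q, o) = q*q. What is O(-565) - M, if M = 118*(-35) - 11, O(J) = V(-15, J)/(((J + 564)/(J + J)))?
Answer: 258391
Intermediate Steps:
V(q, o) = q**2
O(J) = 450*J/(564 + J) (O(J) = (-15)**2/(((J + 564)/(J + J))) = 225/(((564 + J)/((2*J)))) = 225/(((564 + J)*(1/(2*J)))) = 225/(((564 + J)/(2*J))) = 225*(2*J/(564 + J)) = 450*J/(564 + J))
M = -4141 (M = -4130 - 11 = -4141)
O(-565) - M = 450*(-565)/(564 - 565) - 1*(-4141) = 450*(-565)/(-1) + 4141 = 450*(-565)*(-1) + 4141 = 254250 + 4141 = 258391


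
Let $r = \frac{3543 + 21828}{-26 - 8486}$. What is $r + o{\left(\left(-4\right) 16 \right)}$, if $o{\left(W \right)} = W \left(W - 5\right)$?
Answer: $\frac{37563621}{8512} \approx 4413.0$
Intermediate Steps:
$o{\left(W \right)} = W \left(-5 + W\right)$
$r = - \frac{25371}{8512}$ ($r = \frac{25371}{-8512} = 25371 \left(- \frac{1}{8512}\right) = - \frac{25371}{8512} \approx -2.9806$)
$r + o{\left(\left(-4\right) 16 \right)} = - \frac{25371}{8512} + \left(-4\right) 16 \left(-5 - 64\right) = - \frac{25371}{8512} - 64 \left(-5 - 64\right) = - \frac{25371}{8512} - -4416 = - \frac{25371}{8512} + 4416 = \frac{37563621}{8512}$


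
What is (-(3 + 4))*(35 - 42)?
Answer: 49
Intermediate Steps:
(-(3 + 4))*(35 - 42) = -1*7*(-7) = -7*(-7) = 49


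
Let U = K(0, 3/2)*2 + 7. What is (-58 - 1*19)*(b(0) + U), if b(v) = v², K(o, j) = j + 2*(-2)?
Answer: -154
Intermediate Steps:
K(o, j) = -4 + j (K(o, j) = j - 4 = -4 + j)
U = 2 (U = (-4 + 3/2)*2 + 7 = -5/2*2 + 7 = -5 + 7 = 2)
(-58 - 1*19)*(b(0) + U) = (-58 - 1*19)*(0² + 2) = (-58 - 19)*(0 + 2) = -77*2 = -154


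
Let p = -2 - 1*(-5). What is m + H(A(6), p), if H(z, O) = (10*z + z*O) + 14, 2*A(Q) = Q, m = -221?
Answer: -168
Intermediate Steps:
p = 3 (p = -2 + 5 = 3)
A(Q) = Q/2
H(z, O) = 14 + 10*z + O*z (H(z, O) = (10*z + O*z) + 14 = 14 + 10*z + O*z)
m + H(A(6), p) = -221 + (14 + 10*((1/2)*6) + 3*((1/2)*6)) = -221 + (14 + 10*3 + 3*3) = -221 + (14 + 30 + 9) = -221 + 53 = -168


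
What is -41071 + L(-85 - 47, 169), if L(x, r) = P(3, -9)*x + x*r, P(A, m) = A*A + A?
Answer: -64963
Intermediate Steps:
P(A, m) = A + A² (P(A, m) = A² + A = A + A²)
L(x, r) = 12*x + r*x (L(x, r) = (3*(1 + 3))*x + x*r = (3*4)*x + r*x = 12*x + r*x)
-41071 + L(-85 - 47, 169) = -41071 + (-85 - 47)*(12 + 169) = -41071 - 132*181 = -41071 - 23892 = -64963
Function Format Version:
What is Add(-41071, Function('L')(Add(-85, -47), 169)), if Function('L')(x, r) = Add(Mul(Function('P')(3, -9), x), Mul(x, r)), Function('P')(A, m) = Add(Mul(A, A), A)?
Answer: -64963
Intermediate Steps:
Function('P')(A, m) = Add(A, Pow(A, 2)) (Function('P')(A, m) = Add(Pow(A, 2), A) = Add(A, Pow(A, 2)))
Function('L')(x, r) = Add(Mul(12, x), Mul(r, x)) (Function('L')(x, r) = Add(Mul(Mul(3, Add(1, 3)), x), Mul(x, r)) = Add(Mul(Mul(3, 4), x), Mul(r, x)) = Add(Mul(12, x), Mul(r, x)))
Add(-41071, Function('L')(Add(-85, -47), 169)) = Add(-41071, Mul(Add(-85, -47), Add(12, 169))) = Add(-41071, Mul(-132, 181)) = Add(-41071, -23892) = -64963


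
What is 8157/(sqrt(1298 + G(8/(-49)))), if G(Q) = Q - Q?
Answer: 8157*sqrt(1298)/1298 ≈ 226.41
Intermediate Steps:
G(Q) = 0
8157/(sqrt(1298 + G(8/(-49)))) = 8157/(sqrt(1298 + 0)) = 8157/(sqrt(1298)) = 8157*(sqrt(1298)/1298) = 8157*sqrt(1298)/1298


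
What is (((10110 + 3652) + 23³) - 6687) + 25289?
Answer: 44531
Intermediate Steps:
(((10110 + 3652) + 23³) - 6687) + 25289 = ((13762 + 12167) - 6687) + 25289 = (25929 - 6687) + 25289 = 19242 + 25289 = 44531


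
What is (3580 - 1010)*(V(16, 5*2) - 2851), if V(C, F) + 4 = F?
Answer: -7311650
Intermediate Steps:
V(C, F) = -4 + F
(3580 - 1010)*(V(16, 5*2) - 2851) = (3580 - 1010)*((-4 + 5*2) - 2851) = 2570*((-4 + 10) - 2851) = 2570*(6 - 2851) = 2570*(-2845) = -7311650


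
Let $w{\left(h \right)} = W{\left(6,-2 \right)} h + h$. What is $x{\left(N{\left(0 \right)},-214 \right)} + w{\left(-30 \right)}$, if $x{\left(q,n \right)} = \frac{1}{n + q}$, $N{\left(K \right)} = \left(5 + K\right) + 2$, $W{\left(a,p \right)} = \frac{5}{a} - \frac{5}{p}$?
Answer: $- \frac{26911}{207} \approx -130.0$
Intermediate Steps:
$W{\left(a,p \right)} = - \frac{5}{p} + \frac{5}{a}$
$N{\left(K \right)} = 7 + K$
$w{\left(h \right)} = \frac{13 h}{3}$ ($w{\left(h \right)} = \left(- \frac{5}{-2} + \frac{5}{6}\right) h + h = \left(\left(-5\right) \left(- \frac{1}{2}\right) + 5 \cdot \frac{1}{6}\right) h + h = \left(\frac{5}{2} + \frac{5}{6}\right) h + h = \frac{10 h}{3} + h = \frac{13 h}{3}$)
$x{\left(N{\left(0 \right)},-214 \right)} + w{\left(-30 \right)} = \frac{1}{-214 + \left(7 + 0\right)} + \frac{13}{3} \left(-30\right) = \frac{1}{-214 + 7} - 130 = \frac{1}{-207} - 130 = - \frac{1}{207} - 130 = - \frac{26911}{207}$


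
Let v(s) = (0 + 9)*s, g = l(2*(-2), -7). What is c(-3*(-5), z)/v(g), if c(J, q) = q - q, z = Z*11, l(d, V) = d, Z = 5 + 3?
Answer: 0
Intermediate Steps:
Z = 8
g = -4 (g = 2*(-2) = -4)
v(s) = 9*s
z = 88 (z = 8*11 = 88)
c(J, q) = 0
c(-3*(-5), z)/v(g) = 0/((9*(-4))) = 0/(-36) = 0*(-1/36) = 0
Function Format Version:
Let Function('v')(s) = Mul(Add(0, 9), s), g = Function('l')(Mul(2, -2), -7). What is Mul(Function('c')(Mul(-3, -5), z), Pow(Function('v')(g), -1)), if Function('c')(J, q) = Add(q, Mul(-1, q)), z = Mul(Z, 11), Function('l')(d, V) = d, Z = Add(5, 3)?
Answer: 0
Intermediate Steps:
Z = 8
g = -4 (g = Mul(2, -2) = -4)
Function('v')(s) = Mul(9, s)
z = 88 (z = Mul(8, 11) = 88)
Function('c')(J, q) = 0
Mul(Function('c')(Mul(-3, -5), z), Pow(Function('v')(g), -1)) = Mul(0, Pow(Mul(9, -4), -1)) = Mul(0, Pow(-36, -1)) = Mul(0, Rational(-1, 36)) = 0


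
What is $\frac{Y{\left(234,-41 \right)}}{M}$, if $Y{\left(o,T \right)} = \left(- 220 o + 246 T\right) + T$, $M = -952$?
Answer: $\frac{8801}{136} \approx 64.713$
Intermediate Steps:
$Y{\left(o,T \right)} = - 220 o + 247 T$
$\frac{Y{\left(234,-41 \right)}}{M} = \frac{\left(-220\right) 234 + 247 \left(-41\right)}{-952} = \left(-51480 - 10127\right) \left(- \frac{1}{952}\right) = \left(-61607\right) \left(- \frac{1}{952}\right) = \frac{8801}{136}$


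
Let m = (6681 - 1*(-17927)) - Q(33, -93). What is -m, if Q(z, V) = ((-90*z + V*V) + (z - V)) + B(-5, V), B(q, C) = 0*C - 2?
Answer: -18805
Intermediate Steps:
B(q, C) = -2 (B(q, C) = 0 - 2 = -2)
Q(z, V) = -2 + V² - V - 89*z (Q(z, V) = ((-90*z + V*V) + (z - V)) - 2 = ((-90*z + V²) + (z - V)) - 2 = ((V² - 90*z) + (z - V)) - 2 = (V² - V - 89*z) - 2 = -2 + V² - V - 89*z)
m = 18805 (m = (6681 - 1*(-17927)) - (-2 + (-93)² - 1*(-93) - 89*33) = (6681 + 17927) - (-2 + 8649 + 93 - 2937) = 24608 - 1*5803 = 24608 - 5803 = 18805)
-m = -1*18805 = -18805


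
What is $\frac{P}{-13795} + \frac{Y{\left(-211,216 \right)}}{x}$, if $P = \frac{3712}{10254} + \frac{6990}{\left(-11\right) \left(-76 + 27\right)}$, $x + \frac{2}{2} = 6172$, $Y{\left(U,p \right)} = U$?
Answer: $- \frac{83545808121}{2376260994415} \approx -0.035159$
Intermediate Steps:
$x = 6171$ ($x = -1 + 6172 = 6171$)
$P = \frac{36838114}{2763453}$ ($P = 3712 \cdot \frac{1}{10254} + \frac{6990}{\left(-11\right) \left(-49\right)} = \frac{1856}{5127} + \frac{6990}{539} = \frac{36838114}{2763453} \approx 13.33$)
$\frac{P}{-13795} + \frac{Y{\left(-211,216 \right)}}{x} = \frac{36838114}{2763453 \left(-13795\right)} - \frac{211}{6171} = \frac{36838114}{2763453} \left(- \frac{1}{13795}\right) - \frac{211}{6171} = - \frac{36838114}{38121834135} - \frac{211}{6171} = - \frac{83545808121}{2376260994415}$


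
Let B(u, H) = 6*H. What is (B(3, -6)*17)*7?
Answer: -4284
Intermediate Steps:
(B(3, -6)*17)*7 = ((6*(-6))*17)*7 = -36*17*7 = -612*7 = -4284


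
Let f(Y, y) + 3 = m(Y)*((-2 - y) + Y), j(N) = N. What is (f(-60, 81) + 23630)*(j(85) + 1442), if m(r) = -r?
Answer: 22976769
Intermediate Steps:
f(Y, y) = -3 - Y*(-2 + Y - y) (f(Y, y) = -3 + (-Y)*((-2 - y) + Y) = -3 + (-Y)*(-2 + Y - y) = -3 - Y*(-2 + Y - y))
(f(-60, 81) + 23630)*(j(85) + 1442) = ((-3 - 1*(-60)**2 + 2*(-60) - 60*81) + 23630)*(85 + 1442) = ((-3 - 1*3600 - 120 - 4860) + 23630)*1527 = ((-3 - 3600 - 120 - 4860) + 23630)*1527 = (-8583 + 23630)*1527 = 15047*1527 = 22976769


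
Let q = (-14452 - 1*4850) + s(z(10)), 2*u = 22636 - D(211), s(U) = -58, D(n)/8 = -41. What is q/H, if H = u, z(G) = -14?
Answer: -9680/5741 ≈ -1.6861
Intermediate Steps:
D(n) = -328 (D(n) = 8*(-41) = -328)
u = 11482 (u = (22636 - 1*(-328))/2 = (22636 + 328)/2 = (½)*22964 = 11482)
q = -19360 (q = (-14452 - 1*4850) - 58 = (-14452 - 4850) - 58 = -19302 - 58 = -19360)
H = 11482
q/H = -19360/11482 = -19360*1/11482 = -9680/5741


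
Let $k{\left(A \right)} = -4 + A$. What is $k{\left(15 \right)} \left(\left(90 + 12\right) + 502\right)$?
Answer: $6644$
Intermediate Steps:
$k{\left(15 \right)} \left(\left(90 + 12\right) + 502\right) = \left(-4 + 15\right) \left(\left(90 + 12\right) + 502\right) = 11 \left(102 + 502\right) = 11 \cdot 604 = 6644$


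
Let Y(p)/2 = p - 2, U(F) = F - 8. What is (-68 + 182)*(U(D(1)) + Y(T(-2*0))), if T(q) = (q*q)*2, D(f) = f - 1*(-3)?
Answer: -912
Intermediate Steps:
D(f) = 3 + f (D(f) = f + 3 = 3 + f)
U(F) = -8 + F
T(q) = 2*q**2 (T(q) = q**2*2 = 2*q**2)
Y(p) = -4 + 2*p (Y(p) = 2*(p - 2) = 2*(-2 + p) = -4 + 2*p)
(-68 + 182)*(U(D(1)) + Y(T(-2*0))) = (-68 + 182)*((-8 + (3 + 1)) + (-4 + 2*(2*(-2*0)**2))) = 114*((-8 + 4) + (-4 + 2*(2*0**2))) = 114*(-4 + (-4 + 2*(2*0))) = 114*(-4 + (-4 + 2*0)) = 114*(-4 + (-4 + 0)) = 114*(-4 - 4) = 114*(-8) = -912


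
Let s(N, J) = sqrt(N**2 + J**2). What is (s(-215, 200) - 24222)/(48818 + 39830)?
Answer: -12111/44324 + 5*sqrt(3449)/88648 ≈ -0.26993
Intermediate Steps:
s(N, J) = sqrt(J**2 + N**2)
(s(-215, 200) - 24222)/(48818 + 39830) = (sqrt(200**2 + (-215)**2) - 24222)/(48818 + 39830) = (sqrt(40000 + 46225) - 24222)/88648 = (sqrt(86225) - 24222)*(1/88648) = (5*sqrt(3449) - 24222)*(1/88648) = (-24222 + 5*sqrt(3449))*(1/88648) = -12111/44324 + 5*sqrt(3449)/88648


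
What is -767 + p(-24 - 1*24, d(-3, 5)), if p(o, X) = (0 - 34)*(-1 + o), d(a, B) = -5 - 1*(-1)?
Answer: 899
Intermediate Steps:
d(a, B) = -4 (d(a, B) = -5 + 1 = -4)
p(o, X) = 34 - 34*o (p(o, X) = -34*(-1 + o) = 34 - 34*o)
-767 + p(-24 - 1*24, d(-3, 5)) = -767 + (34 - 34*(-24 - 1*24)) = -767 + (34 - 34*(-24 - 24)) = -767 + (34 - 34*(-48)) = -767 + (34 + 1632) = -767 + 1666 = 899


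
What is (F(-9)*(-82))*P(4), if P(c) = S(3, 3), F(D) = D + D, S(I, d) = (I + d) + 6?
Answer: 17712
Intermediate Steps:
S(I, d) = 6 + I + d
F(D) = 2*D
P(c) = 12 (P(c) = 6 + 3 + 3 = 12)
(F(-9)*(-82))*P(4) = ((2*(-9))*(-82))*12 = -18*(-82)*12 = 1476*12 = 17712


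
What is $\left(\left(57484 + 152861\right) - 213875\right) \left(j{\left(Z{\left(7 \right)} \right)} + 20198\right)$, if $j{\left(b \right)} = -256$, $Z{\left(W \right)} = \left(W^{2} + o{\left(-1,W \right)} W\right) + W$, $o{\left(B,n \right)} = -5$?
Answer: $-70395260$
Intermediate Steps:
$Z{\left(W \right)} = W^{2} - 4 W$ ($Z{\left(W \right)} = \left(W^{2} - 5 W\right) + W = W^{2} - 4 W$)
$\left(\left(57484 + 152861\right) - 213875\right) \left(j{\left(Z{\left(7 \right)} \right)} + 20198\right) = \left(\left(57484 + 152861\right) - 213875\right) \left(-256 + 20198\right) = \left(210345 - 213875\right) 19942 = \left(-3530\right) 19942 = -70395260$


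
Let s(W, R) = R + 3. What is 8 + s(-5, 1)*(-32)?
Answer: -120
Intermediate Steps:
s(W, R) = 3 + R
8 + s(-5, 1)*(-32) = 8 + (3 + 1)*(-32) = 8 + 4*(-32) = 8 - 128 = -120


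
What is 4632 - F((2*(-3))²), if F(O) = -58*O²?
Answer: 79800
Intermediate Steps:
4632 - F((2*(-3))²) = 4632 - (-58)*((2*(-3))²)² = 4632 - (-58)*((-6)²)² = 4632 - (-58)*36² = 4632 - (-58)*1296 = 4632 - 1*(-75168) = 4632 + 75168 = 79800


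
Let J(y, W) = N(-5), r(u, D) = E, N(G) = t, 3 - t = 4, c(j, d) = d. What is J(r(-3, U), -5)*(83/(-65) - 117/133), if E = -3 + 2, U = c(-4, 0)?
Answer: 18644/8645 ≈ 2.1566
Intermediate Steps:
t = -1 (t = 3 - 1*4 = 3 - 4 = -1)
N(G) = -1
U = 0
E = -1
r(u, D) = -1
J(y, W) = -1
J(r(-3, U), -5)*(83/(-65) - 117/133) = -(83/(-65) - 117/133) = -(83*(-1/65) - 117*1/133) = -(-83/65 - 117/133) = -1*(-18644/8645) = 18644/8645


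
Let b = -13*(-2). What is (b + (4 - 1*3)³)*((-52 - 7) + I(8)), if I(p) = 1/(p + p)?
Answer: -25461/16 ≈ -1591.3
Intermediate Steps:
I(p) = 1/(2*p)
b = 26
(b + (4 - 1*3)³)*((-52 - 7) + I(8)) = (26 + (4 - 1*3)³)*((-52 - 7) + (½)/8) = (26 + (4 - 3)³)*(-59 + (½)*(⅛)) = (26 + 1³)*(-59 + 1/16) = (26 + 1)*(-943/16) = 27*(-943/16) = -25461/16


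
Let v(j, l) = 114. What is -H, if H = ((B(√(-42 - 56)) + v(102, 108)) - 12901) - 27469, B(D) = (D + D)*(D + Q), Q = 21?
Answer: 40452 - 294*I*√2 ≈ 40452.0 - 415.78*I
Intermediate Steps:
B(D) = 2*D*(21 + D) (B(D) = (D + D)*(D + 21) = (2*D)*(21 + D) = 2*D*(21 + D))
H = -40256 + 14*I*√2*(21 + 7*I*√2) (H = ((2*√(-42 - 56)*(21 + √(-42 - 56)) + 114) - 12901) - 27469 = ((2*√(-98)*(21 + √(-98)) + 114) - 12901) - 27469 = ((2*(7*I*√2)*(21 + 7*I*√2) + 114) - 12901) - 27469 = ((14*I*√2*(21 + 7*I*√2) + 114) - 12901) - 27469 = ((114 + 14*I*√2*(21 + 7*I*√2)) - 12901) - 27469 = (-12787 + 14*I*√2*(21 + 7*I*√2)) - 27469 = -40256 + 14*I*√2*(21 + 7*I*√2) ≈ -40452.0 + 415.78*I)
-H = -(-40452 + 294*I*√2) = 40452 - 294*I*√2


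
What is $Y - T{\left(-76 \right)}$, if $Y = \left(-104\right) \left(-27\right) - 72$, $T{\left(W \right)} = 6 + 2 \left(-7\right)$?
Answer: $2744$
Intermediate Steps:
$T{\left(W \right)} = -8$ ($T{\left(W \right)} = 6 - 14 = -8$)
$Y = 2736$ ($Y = 2808 - 72 = 2736$)
$Y - T{\left(-76 \right)} = 2736 - -8 = 2736 + 8 = 2744$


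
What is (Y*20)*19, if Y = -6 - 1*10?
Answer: -6080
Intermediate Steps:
Y = -16 (Y = -6 - 10 = -16)
(Y*20)*19 = -16*20*19 = -320*19 = -6080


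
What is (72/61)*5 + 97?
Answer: 6277/61 ≈ 102.90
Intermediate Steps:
(72/61)*5 + 97 = 360/61 + 97 = 6277/61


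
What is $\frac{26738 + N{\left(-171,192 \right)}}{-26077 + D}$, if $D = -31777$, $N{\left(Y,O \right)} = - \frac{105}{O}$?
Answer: $- \frac{1711197}{3702656} \approx -0.46215$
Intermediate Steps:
$\frac{26738 + N{\left(-171,192 \right)}}{-26077 + D} = \frac{26738 - \frac{105}{192}}{-26077 - 31777} = \frac{26738 - \frac{35}{64}}{-57854} = \left(26738 - \frac{35}{64}\right) \left(- \frac{1}{57854}\right) = \frac{1711197}{64} \left(- \frac{1}{57854}\right) = - \frac{1711197}{3702656}$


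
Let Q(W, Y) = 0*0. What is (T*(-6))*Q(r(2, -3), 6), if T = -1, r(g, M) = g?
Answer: 0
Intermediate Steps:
Q(W, Y) = 0
(T*(-6))*Q(r(2, -3), 6) = -1*(-6)*0 = 6*0 = 0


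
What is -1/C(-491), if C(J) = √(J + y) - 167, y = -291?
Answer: 167/28671 + I*√782/28671 ≈ 0.0058247 + 0.00097535*I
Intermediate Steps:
C(J) = -167 + √(-291 + J) (C(J) = √(J - 291) - 167 = √(-291 + J) - 167 = -167 + √(-291 + J))
-1/C(-491) = -1/(-167 + √(-291 - 491)) = -1/(-167 + √(-782)) = -1/(-167 + I*√782)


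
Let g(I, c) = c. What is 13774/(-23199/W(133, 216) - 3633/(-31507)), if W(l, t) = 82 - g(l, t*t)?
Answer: 262494341116/11690055 ≈ 22455.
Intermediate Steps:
W(l, t) = 82 - t² (W(l, t) = 82 - t*t = 82 - t²)
13774/(-23199/W(133, 216) - 3633/(-31507)) = 13774/(-23199/(82 - 1*216²) - 3633/(-31507)) = 13774/(-23199/(82 - 1*46656) - 3633*(-1/31507)) = 13774/(-23199/(82 - 46656) + 519/4501) = 13774/(-23199/(-46574) + 519/4501) = 13774/(-23199*(-1/46574) + 519/4501) = 13774/(2109/4234 + 519/4501) = 13774/(11690055/19057234) = 13774*(19057234/11690055) = 262494341116/11690055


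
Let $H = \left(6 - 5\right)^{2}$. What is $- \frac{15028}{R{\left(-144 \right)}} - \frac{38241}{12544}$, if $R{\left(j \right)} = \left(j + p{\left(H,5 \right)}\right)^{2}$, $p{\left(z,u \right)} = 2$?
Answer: $- \frac{34271527}{9033472} \approx -3.7938$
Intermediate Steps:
$H = 1$ ($H = 1^{2} = 1$)
$R{\left(j \right)} = \left(2 + j\right)^{2}$ ($R{\left(j \right)} = \left(j + 2\right)^{2} = \left(2 + j\right)^{2}$)
$- \frac{15028}{R{\left(-144 \right)}} - \frac{38241}{12544} = - \frac{15028}{\left(2 - 144\right)^{2}} - \frac{38241}{12544} = - \frac{15028}{\left(-142\right)^{2}} - \frac{5463}{1792} = - \frac{15028}{20164} - \frac{5463}{1792} = \left(-15028\right) \frac{1}{20164} - \frac{5463}{1792} = - \frac{3757}{5041} - \frac{5463}{1792} = - \frac{34271527}{9033472}$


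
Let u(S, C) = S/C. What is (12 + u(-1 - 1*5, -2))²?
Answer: 225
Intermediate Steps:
(12 + u(-1 - 1*5, -2))² = (12 + (-1 - 1*5)/(-2))² = (12 + (-1 - 5)*(-½))² = (12 - 6*(-½))² = (12 + 3)² = 15² = 225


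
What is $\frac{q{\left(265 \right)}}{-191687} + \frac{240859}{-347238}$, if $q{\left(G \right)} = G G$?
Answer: $- \frac{70554327683}{66561010506} \approx -1.06$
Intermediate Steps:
$q{\left(G \right)} = G^{2}$
$\frac{q{\left(265 \right)}}{-191687} + \frac{240859}{-347238} = \frac{265^{2}}{-191687} + \frac{240859}{-347238} = 70225 \left(- \frac{1}{191687}\right) + 240859 \left(- \frac{1}{347238}\right) = - \frac{70225}{191687} - \frac{240859}{347238} = - \frac{70554327683}{66561010506}$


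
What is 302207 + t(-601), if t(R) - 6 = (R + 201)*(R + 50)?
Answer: 522613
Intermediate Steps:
t(R) = 6 + (50 + R)*(201 + R) (t(R) = 6 + (R + 201)*(R + 50) = 6 + (201 + R)*(50 + R) = 6 + (50 + R)*(201 + R))
302207 + t(-601) = 302207 + (10056 + (-601)² + 251*(-601)) = 302207 + (10056 + 361201 - 150851) = 302207 + 220406 = 522613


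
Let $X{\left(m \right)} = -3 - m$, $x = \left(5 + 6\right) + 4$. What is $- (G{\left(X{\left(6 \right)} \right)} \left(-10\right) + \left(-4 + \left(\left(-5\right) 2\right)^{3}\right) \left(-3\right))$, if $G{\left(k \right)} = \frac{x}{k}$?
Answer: $- \frac{9086}{3} \approx -3028.7$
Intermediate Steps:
$x = 15$ ($x = 11 + 4 = 15$)
$G{\left(k \right)} = \frac{15}{k}$
$- (G{\left(X{\left(6 \right)} \right)} \left(-10\right) + \left(-4 + \left(\left(-5\right) 2\right)^{3}\right) \left(-3\right)) = - (\frac{15}{-3 - 6} \left(-10\right) + \left(-4 + \left(\left(-5\right) 2\right)^{3}\right) \left(-3\right)) = - (\frac{15}{-3 - 6} \left(-10\right) + \left(-4 + \left(-10\right)^{3}\right) \left(-3\right)) = - (\frac{15}{-9} \left(-10\right) + \left(-4 - 1000\right) \left(-3\right)) = - (15 \left(- \frac{1}{9}\right) \left(-10\right) - -3012) = - (\left(- \frac{5}{3}\right) \left(-10\right) + 3012) = - (\frac{50}{3} + 3012) = \left(-1\right) \frac{9086}{3} = - \frac{9086}{3}$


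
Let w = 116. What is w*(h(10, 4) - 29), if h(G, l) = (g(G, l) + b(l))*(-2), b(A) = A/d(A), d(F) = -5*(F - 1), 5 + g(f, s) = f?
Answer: -66932/15 ≈ -4462.1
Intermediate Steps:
g(f, s) = -5 + f
d(F) = 5 - 5*F (d(F) = -5*(-1 + F) = 5 - 5*F)
b(A) = A/(5 - 5*A)
h(G, l) = 10 - 2*G + 2*l/(-5 + 5*l) (h(G, l) = ((-5 + G) - l/(-5 + 5*l))*(-2) = (-5 + G - l/(-5 + 5*l))*(-2) = 10 - 2*G + 2*l/(-5 + 5*l))
w*(h(10, 4) - 29) = 116*(2*(4 + 5*(-1 + 4)*(5 - 1*10))/(5*(-1 + 4)) - 29) = 116*((⅖)*(4 + 5*3*(5 - 10))/3 - 29) = 116*((⅖)*(⅓)*(4 + 5*3*(-5)) - 29) = 116*((⅖)*(⅓)*(4 - 75) - 29) = 116*((⅖)*(⅓)*(-71) - 29) = 116*(-142/15 - 29) = 116*(-577/15) = -66932/15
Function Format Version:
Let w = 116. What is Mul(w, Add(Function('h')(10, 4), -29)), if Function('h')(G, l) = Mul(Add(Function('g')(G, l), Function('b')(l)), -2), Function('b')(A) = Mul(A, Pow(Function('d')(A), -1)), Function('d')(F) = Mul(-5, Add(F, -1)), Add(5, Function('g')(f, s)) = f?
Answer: Rational(-66932, 15) ≈ -4462.1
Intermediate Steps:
Function('g')(f, s) = Add(-5, f)
Function('d')(F) = Add(5, Mul(-5, F)) (Function('d')(F) = Mul(-5, Add(-1, F)) = Add(5, Mul(-5, F)))
Function('b')(A) = Mul(A, Pow(Add(5, Mul(-5, A)), -1))
Function('h')(G, l) = Add(10, Mul(-2, G), Mul(2, l, Pow(Add(-5, Mul(5, l)), -1))) (Function('h')(G, l) = Mul(Add(Add(-5, G), Mul(-1, l, Pow(Add(-5, Mul(5, l)), -1))), -2) = Mul(Add(-5, G, Mul(-1, l, Pow(Add(-5, Mul(5, l)), -1))), -2) = Add(10, Mul(-2, G), Mul(2, l, Pow(Add(-5, Mul(5, l)), -1))))
Mul(w, Add(Function('h')(10, 4), -29)) = Mul(116, Add(Mul(Rational(2, 5), Pow(Add(-1, 4), -1), Add(4, Mul(5, Add(-1, 4), Add(5, Mul(-1, 10))))), -29)) = Mul(116, Add(Mul(Rational(2, 5), Pow(3, -1), Add(4, Mul(5, 3, Add(5, -10)))), -29)) = Mul(116, Add(Mul(Rational(2, 5), Rational(1, 3), Add(4, Mul(5, 3, -5))), -29)) = Mul(116, Add(Mul(Rational(2, 5), Rational(1, 3), Add(4, -75)), -29)) = Mul(116, Add(Mul(Rational(2, 5), Rational(1, 3), -71), -29)) = Mul(116, Add(Rational(-142, 15), -29)) = Mul(116, Rational(-577, 15)) = Rational(-66932, 15)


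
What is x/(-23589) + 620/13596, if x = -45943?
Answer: 53272184/26726337 ≈ 1.9932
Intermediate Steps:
x/(-23589) + 620/13596 = -45943/(-23589) + 620/13596 = -45943*(-1/23589) + 620*(1/13596) = 45943/23589 + 155/3399 = 53272184/26726337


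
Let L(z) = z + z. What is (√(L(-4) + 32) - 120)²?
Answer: 14424 - 480*√6 ≈ 13248.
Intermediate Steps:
L(z) = 2*z
(√(L(-4) + 32) - 120)² = (√(2*(-4) + 32) - 120)² = (√(-8 + 32) - 120)² = (√24 - 120)² = (2*√6 - 120)² = (-120 + 2*√6)²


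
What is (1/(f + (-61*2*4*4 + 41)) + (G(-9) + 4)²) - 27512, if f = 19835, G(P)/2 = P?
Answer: -489611983/17924 ≈ -27316.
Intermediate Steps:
G(P) = 2*P
(1/(f + (-61*2*4*4 + 41)) + (G(-9) + 4)²) - 27512 = (1/(19835 + (-61*2*4*4 + 41)) + (2*(-9) + 4)²) - 27512 = (1/(19835 + (-488*4 + 41)) + (-18 + 4)²) - 27512 = (1/(19835 + (-61*32 + 41)) + (-14)²) - 27512 = (1/(19835 + (-1952 + 41)) + 196) - 27512 = (1/(19835 - 1911) + 196) - 27512 = (1/17924 + 196) - 27512 = 3513105/17924 - 27512 = -489611983/17924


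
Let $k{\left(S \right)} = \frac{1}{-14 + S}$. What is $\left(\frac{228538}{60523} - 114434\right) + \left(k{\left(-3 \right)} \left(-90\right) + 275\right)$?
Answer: $- \frac{117447835453}{1028891} \approx -1.1415 \cdot 10^{5}$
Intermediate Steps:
$\left(\frac{228538}{60523} - 114434\right) + \left(k{\left(-3 \right)} \left(-90\right) + 275\right) = \left(\frac{228538}{60523} - 114434\right) + \left(\frac{1}{-14 - 3} \left(-90\right) + 275\right) = \left(228538 \cdot \frac{1}{60523} - 114434\right) + \left(\frac{1}{-17} \left(-90\right) + 275\right) = \left(\frac{228538}{60523} - 114434\right) + \left(\left(- \frac{1}{17}\right) \left(-90\right) + 275\right) = - \frac{6925660444}{60523} + \left(\frac{90}{17} + 275\right) = - \frac{6925660444}{60523} + \frac{4765}{17} = - \frac{117447835453}{1028891}$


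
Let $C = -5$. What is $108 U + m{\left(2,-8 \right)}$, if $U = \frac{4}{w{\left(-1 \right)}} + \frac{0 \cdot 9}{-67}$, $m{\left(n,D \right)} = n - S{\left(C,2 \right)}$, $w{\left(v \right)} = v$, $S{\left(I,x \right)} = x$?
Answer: $-432$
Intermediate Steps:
$m{\left(n,D \right)} = -2 + n$ ($m{\left(n,D \right)} = n - 2 = -2 + n$)
$U = -4$ ($U = \frac{4}{-1} + \frac{0 \cdot 9}{-67} = 4 \left(-1\right) + 0 \left(- \frac{1}{67}\right) = -4 + 0 = -4$)
$108 U + m{\left(2,-8 \right)} = 108 \left(-4\right) + \left(-2 + 2\right) = -432 + 0 = -432$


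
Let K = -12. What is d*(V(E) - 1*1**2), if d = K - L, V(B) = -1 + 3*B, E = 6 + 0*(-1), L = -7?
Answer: -80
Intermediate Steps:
E = 6 (E = 6 + 0 = 6)
d = -5 (d = -12 - 1*(-7) = -12 + 7 = -5)
d*(V(E) - 1*1**2) = -5*((-1 + 3*6) - 1*1**2) = -5*((-1 + 18) - 1*1) = -5*(17 - 1) = -5*16 = -80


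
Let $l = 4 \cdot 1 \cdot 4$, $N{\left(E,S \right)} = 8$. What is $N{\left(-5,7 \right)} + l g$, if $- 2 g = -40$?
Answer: $328$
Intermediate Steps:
$g = 20$ ($g = \left(- \frac{1}{2}\right) \left(-40\right) = 20$)
$l = 16$ ($l = 4 \cdot 4 = 16$)
$N{\left(-5,7 \right)} + l g = 8 + 16 \cdot 20 = 8 + 320 = 328$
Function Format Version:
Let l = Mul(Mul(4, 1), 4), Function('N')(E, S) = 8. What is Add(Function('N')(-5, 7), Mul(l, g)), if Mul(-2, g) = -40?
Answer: 328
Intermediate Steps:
g = 20 (g = Mul(Rational(-1, 2), -40) = 20)
l = 16 (l = Mul(4, 4) = 16)
Add(Function('N')(-5, 7), Mul(l, g)) = Add(8, Mul(16, 20)) = Add(8, 320) = 328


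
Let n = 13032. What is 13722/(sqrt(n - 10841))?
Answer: 13722*sqrt(2191)/2191 ≈ 293.15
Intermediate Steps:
13722/(sqrt(n - 10841)) = 13722/(sqrt(13032 - 10841)) = 13722/(sqrt(2191)) = 13722*(sqrt(2191)/2191) = 13722*sqrt(2191)/2191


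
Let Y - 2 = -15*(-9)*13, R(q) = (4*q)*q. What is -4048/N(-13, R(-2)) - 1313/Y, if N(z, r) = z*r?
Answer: 427452/22841 ≈ 18.714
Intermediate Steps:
R(q) = 4*q**2
N(z, r) = r*z
Y = 1757 (Y = 2 - 15*(-9)*13 = 2 + 135*13 = 2 + 1755 = 1757)
-4048/N(-13, R(-2)) - 1313/Y = -4048/((4*(-2)**2)*(-13)) - 1313/1757 = -4048/((4*4)*(-13)) - 1313*1/1757 = -4048/(16*(-13)) - 1313/1757 = -4048/(-208) - 1313/1757 = -4048*(-1/208) - 1313/1757 = 253/13 - 1313/1757 = 427452/22841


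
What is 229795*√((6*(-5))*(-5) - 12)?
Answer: 229795*√138 ≈ 2.6995e+6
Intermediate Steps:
229795*√((6*(-5))*(-5) - 12) = 229795*√(-30*(-5) - 12) = 229795*√(150 - 12) = 229795*√138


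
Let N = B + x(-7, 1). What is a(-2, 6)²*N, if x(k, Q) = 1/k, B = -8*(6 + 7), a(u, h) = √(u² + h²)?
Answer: -29160/7 ≈ -4165.7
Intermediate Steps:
a(u, h) = √(h² + u²)
B = -104 (B = -8*13 = -104)
N = -729/7 (N = -104 + 1/(-7) = -104 - ⅐ = -729/7 ≈ -104.14)
a(-2, 6)²*N = (√(6² + (-2)²))²*(-729/7) = (√(36 + 4))²*(-729/7) = (√40)²*(-729/7) = (2*√10)²*(-729/7) = 40*(-729/7) = -29160/7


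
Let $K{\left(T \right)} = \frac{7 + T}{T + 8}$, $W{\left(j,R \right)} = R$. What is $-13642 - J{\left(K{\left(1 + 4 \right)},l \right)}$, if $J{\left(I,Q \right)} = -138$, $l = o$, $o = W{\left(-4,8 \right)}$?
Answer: $-13504$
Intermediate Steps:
$o = 8$
$K{\left(T \right)} = \frac{7 + T}{8 + T}$
$l = 8$
$-13642 - J{\left(K{\left(1 + 4 \right)},l \right)} = -13642 - -138 = -13642 + 138 = -13504$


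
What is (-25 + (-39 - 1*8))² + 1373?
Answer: 6557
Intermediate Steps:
(-25 + (-39 - 1*8))² + 1373 = (-25 + (-39 - 8))² + 1373 = (-25 - 47)² + 1373 = (-72)² + 1373 = 5184 + 1373 = 6557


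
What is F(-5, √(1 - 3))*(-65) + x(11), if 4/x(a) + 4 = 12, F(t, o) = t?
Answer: 651/2 ≈ 325.50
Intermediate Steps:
x(a) = ½ (x(a) = 4/(-4 + 12) = 4/8 = 4*(⅛) = ½)
F(-5, √(1 - 3))*(-65) + x(11) = -5*(-65) + ½ = 325 + ½ = 651/2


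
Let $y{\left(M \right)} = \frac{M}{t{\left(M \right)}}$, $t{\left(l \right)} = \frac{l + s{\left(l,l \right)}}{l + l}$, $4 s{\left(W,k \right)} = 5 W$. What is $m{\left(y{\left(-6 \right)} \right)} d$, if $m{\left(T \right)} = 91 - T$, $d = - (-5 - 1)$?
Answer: $578$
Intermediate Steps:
$s{\left(W,k \right)} = \frac{5 W}{4}$
$t{\left(l \right)} = \frac{9}{8}$ ($t{\left(l \right)} = \frac{l + \frac{5 l}{4}}{l + l} = \frac{\frac{9}{4} l}{2 l} = \frac{9 l}{4} \frac{1}{2 l} = \frac{9}{8}$)
$d = 6$ ($d = \left(-1\right) \left(-6\right) = 6$)
$y{\left(M \right)} = \frac{8 M}{9}$ ($y{\left(M \right)} = \frac{M}{\frac{9}{8}} = M \frac{8}{9} = \frac{8 M}{9}$)
$m{\left(y{\left(-6 \right)} \right)} d = \left(91 - \frac{8}{9} \left(-6\right)\right) 6 = \left(91 - - \frac{16}{3}\right) 6 = \left(91 + \frac{16}{3}\right) 6 = \frac{289}{3} \cdot 6 = 578$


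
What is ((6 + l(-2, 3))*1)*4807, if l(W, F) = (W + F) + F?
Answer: 48070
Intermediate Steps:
l(W, F) = W + 2*F (l(W, F) = (F + W) + F = W + 2*F)
((6 + l(-2, 3))*1)*4807 = ((6 + (-2 + 2*3))*1)*4807 = ((6 + (-2 + 6))*1)*4807 = ((6 + 4)*1)*4807 = (10*1)*4807 = 10*4807 = 48070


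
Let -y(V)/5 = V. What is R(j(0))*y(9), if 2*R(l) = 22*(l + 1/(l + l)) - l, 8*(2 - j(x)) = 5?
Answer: -13275/16 ≈ -829.69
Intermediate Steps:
y(V) = -5*V
j(x) = 11/8 (j(x) = 2 - ⅛*5 = 2 - 5/8 = 11/8)
R(l) = 11/(2*l) + 21*l/2 (R(l) = (22*(l + 1/(l + l)) - l)/2 = (22*(l + 1/(2*l)) - l)/2 = ((11/l + 22*l) - l)/2 = (11/l + 21*l)/2 = 11/(2*l) + 21*l/2)
R(j(0))*y(9) = ((11 + 21*(11/8)²)/(2*(11/8)))*(-5*9) = ((½)*(8/11)*(11 + 21*(121/64)))*(-45) = ((½)*(8/11)*(11 + 2541/64))*(-45) = ((½)*(8/11)*(3245/64))*(-45) = (295/16)*(-45) = -13275/16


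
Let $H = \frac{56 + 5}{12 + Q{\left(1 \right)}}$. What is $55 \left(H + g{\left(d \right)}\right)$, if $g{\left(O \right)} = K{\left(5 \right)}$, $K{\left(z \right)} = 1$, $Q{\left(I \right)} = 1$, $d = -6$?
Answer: $\frac{4070}{13} \approx 313.08$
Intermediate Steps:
$g{\left(O \right)} = 1$
$H = \frac{61}{13}$ ($H = \frac{56 + 5}{12 + 1} = \frac{61}{13} \approx 4.6923$)
$55 \left(H + g{\left(d \right)}\right) = 55 \left(\frac{61}{13} + 1\right) = 55 \cdot \frac{74}{13} = \frac{4070}{13}$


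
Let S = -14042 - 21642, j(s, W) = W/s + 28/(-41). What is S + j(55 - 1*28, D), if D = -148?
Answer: -39509012/1107 ≈ -35690.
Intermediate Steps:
j(s, W) = -28/41 + W/s (j(s, W) = W/s + 28*(-1/41) = W/s - 28/41 = -28/41 + W/s)
S = -35684
S + j(55 - 1*28, D) = -35684 + (-28/41 - 148/(55 - 1*28)) = -35684 + (-28/41 - 148/(55 - 28)) = -35684 + (-28/41 - 148/27) = -35684 - 6824/1107 = -39509012/1107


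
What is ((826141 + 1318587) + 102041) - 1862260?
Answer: 384509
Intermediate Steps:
((826141 + 1318587) + 102041) - 1862260 = (2144728 + 102041) - 1862260 = 2246769 - 1862260 = 384509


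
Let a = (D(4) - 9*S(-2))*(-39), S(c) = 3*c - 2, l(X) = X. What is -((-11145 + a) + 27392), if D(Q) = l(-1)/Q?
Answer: -53795/4 ≈ -13449.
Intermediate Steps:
S(c) = -2 + 3*c
D(Q) = -1/Q
a = -11193/4 (a = (-1/4 - 9*(-2 + 3*(-2)))*(-39) = (-1*¼ - 9*(-2 - 6))*(-39) = (-¼ - 9*(-8))*(-39) = (-¼ + 72)*(-39) = (287/4)*(-39) = -11193/4 ≈ -2798.3)
-((-11145 + a) + 27392) = -((-11145 - 11193/4) + 27392) = -(-55773/4 + 27392) = -1*53795/4 = -53795/4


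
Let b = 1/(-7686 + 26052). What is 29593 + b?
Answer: 543505039/18366 ≈ 29593.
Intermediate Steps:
b = 1/18366 ≈ 5.4448e-5
29593 + b = 29593 + 1/18366 = 543505039/18366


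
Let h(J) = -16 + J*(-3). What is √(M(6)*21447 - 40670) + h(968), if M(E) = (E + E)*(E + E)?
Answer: -2920 + √3047698 ≈ -1174.2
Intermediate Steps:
M(E) = 4*E² (M(E) = (2*E)*(2*E) = 4*E²)
h(J) = -16 - 3*J
√(M(6)*21447 - 40670) + h(968) = √((4*6²)*21447 - 40670) + (-16 - 3*968) = √((4*36)*21447 - 40670) + (-16 - 2904) = √(144*21447 - 40670) - 2920 = √(3088368 - 40670) - 2920 = √3047698 - 2920 = -2920 + √3047698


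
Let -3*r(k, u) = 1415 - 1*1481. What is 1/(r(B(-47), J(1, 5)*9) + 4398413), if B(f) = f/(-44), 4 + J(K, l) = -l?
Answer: 1/4398435 ≈ 2.2735e-7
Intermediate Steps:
J(K, l) = -4 - l
B(f) = -f/44 (B(f) = f*(-1/44) = -f/44)
r(k, u) = 22 (r(k, u) = -(1415 - 1*1481)/3 = -(1415 - 1481)/3 = -⅓*(-66) = 22)
1/(r(B(-47), J(1, 5)*9) + 4398413) = 1/(22 + 4398413) = 1/4398435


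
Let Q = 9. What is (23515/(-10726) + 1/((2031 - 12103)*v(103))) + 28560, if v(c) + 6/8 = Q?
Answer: 6363152490626/222816561 ≈ 28558.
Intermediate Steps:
v(c) = 33/4 (v(c) = -¾ + 9 = 33/4)
(23515/(-10726) + 1/((2031 - 12103)*v(103))) + 28560 = (23515/(-10726) + 1/((2031 - 12103)*(33/4))) + 28560 = (23515*(-1/10726) + (4/33)/(-10072)) + 28560 = (-23515/10726 - 1/10072*4/33) + 28560 = (-23515/10726 - 1/83094) + 28560 = -488491534/222816561 + 28560 = 6363152490626/222816561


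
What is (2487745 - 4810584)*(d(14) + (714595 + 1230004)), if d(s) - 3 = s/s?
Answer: -4516999687917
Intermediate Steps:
d(s) = 4 (d(s) = 3 + s/s = 3 + 1 = 4)
(2487745 - 4810584)*(d(14) + (714595 + 1230004)) = (2487745 - 4810584)*(4 + (714595 + 1230004)) = -2322839*(4 + 1944599) = -2322839*1944603 = -4516999687917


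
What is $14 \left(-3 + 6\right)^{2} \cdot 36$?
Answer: $4536$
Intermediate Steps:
$14 \left(-3 + 6\right)^{2} \cdot 36 = 14 \cdot 3^{2} \cdot 36 = 14 \cdot 9 \cdot 36 = 126 \cdot 36 = 4536$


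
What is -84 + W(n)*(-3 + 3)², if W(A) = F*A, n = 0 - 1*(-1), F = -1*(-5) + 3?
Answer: -84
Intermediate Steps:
F = 8 (F = 5 + 3 = 8)
n = 1 (n = 0 + 1 = 1)
W(A) = 8*A
-84 + W(n)*(-3 + 3)² = -84 + (8*1)*(-3 + 3)² = -84 + 8*0² = -84 + 8*0 = -84 + 0 = -84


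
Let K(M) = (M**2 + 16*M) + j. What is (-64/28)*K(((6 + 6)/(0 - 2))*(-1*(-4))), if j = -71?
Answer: -1936/7 ≈ -276.57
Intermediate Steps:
K(M) = -71 + M**2 + 16*M (K(M) = (M**2 + 16*M) - 71 = -71 + M**2 + 16*M)
(-64/28)*K(((6 + 6)/(0 - 2))*(-1*(-4))) = (-64/28)*(-71 + (((6 + 6)/(0 - 2))*(-1*(-4)))**2 + 16*(((6 + 6)/(0 - 2))*(-1*(-4)))) = (-64*1/28)*(-71 + ((12/(-2))*4)**2 + 16*((12/(-2))*4)) = -16*(-71 + ((12*(-1/2))*4)**2 + 16*((12*(-1/2))*4))/7 = -16*(-71 + (-6*4)**2 + 16*(-6*4))/7 = -16*(-71 + (-24)**2 + 16*(-24))/7 = -16*(-71 + 576 - 384)/7 = -16/7*121 = -1936/7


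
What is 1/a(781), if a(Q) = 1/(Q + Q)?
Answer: 1562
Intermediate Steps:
a(Q) = 1/(2*Q)
1/a(781) = 1/((1/2)/781) = 1/((1/2)*(1/781)) = 1/(1/1562) = 1562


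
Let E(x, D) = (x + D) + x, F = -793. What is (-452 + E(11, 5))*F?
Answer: 337025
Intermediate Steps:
E(x, D) = D + 2*x (E(x, D) = (D + x) + x = D + 2*x)
(-452 + E(11, 5))*F = (-452 + (5 + 2*11))*(-793) = (-452 + (5 + 22))*(-793) = (-452 + 27)*(-793) = -425*(-793) = 337025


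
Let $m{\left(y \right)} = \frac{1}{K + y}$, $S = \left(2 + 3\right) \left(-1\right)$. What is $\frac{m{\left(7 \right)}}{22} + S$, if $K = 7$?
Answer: $- \frac{1539}{308} \approx -4.9967$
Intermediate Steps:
$S = -5$ ($S = 5 \left(-1\right) = -5$)
$m{\left(y \right)} = \frac{1}{7 + y}$
$\frac{m{\left(7 \right)}}{22} + S = \frac{1}{22 \left(7 + 7\right)} - 5 = \frac{1}{22 \cdot 14} - 5 = \frac{1}{22} \cdot \frac{1}{14} - 5 = \frac{1}{308} - 5 = - \frac{1539}{308}$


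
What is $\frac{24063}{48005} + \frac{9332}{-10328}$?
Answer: $- \frac{49864999}{123948910} \approx -0.4023$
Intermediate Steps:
$\frac{24063}{48005} + \frac{9332}{-10328} = 24063 \cdot \frac{1}{48005} + 9332 \left(- \frac{1}{10328}\right) = \frac{24063}{48005} - \frac{2333}{2582} = - \frac{49864999}{123948910}$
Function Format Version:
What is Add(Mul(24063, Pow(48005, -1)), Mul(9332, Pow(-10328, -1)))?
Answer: Rational(-49864999, 123948910) ≈ -0.40230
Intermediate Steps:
Add(Mul(24063, Pow(48005, -1)), Mul(9332, Pow(-10328, -1))) = Add(Mul(24063, Rational(1, 48005)), Mul(9332, Rational(-1, 10328))) = Add(Rational(24063, 48005), Rational(-2333, 2582)) = Rational(-49864999, 123948910)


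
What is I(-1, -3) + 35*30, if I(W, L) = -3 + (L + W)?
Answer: 1043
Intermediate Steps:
I(W, L) = -3 + L + W
I(-1, -3) + 35*30 = (-3 - 3 - 1) + 35*30 = -7 + 1050 = 1043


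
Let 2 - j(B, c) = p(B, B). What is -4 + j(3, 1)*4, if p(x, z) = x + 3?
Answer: -20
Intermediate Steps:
p(x, z) = 3 + x
j(B, c) = -1 - B (j(B, c) = 2 - (3 + B) = 2 + (-3 - B) = -1 - B)
-4 + j(3, 1)*4 = -4 + (-1 - 1*3)*4 = -4 + (-1 - 3)*4 = -4 - 4*4 = -4 - 16 = -20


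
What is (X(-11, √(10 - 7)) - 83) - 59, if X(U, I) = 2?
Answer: -140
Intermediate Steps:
(X(-11, √(10 - 7)) - 83) - 59 = (2 - 83) - 59 = -81 - 59 = -140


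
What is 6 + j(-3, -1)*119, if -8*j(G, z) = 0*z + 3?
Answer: -309/8 ≈ -38.625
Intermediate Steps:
j(G, z) = -3/8 (j(G, z) = -(0*z + 3)/8 = -(0 + 3)/8 = -⅛*3 = -3/8)
6 + j(-3, -1)*119 = 6 - 3/8*119 = 6 - 357/8 = -309/8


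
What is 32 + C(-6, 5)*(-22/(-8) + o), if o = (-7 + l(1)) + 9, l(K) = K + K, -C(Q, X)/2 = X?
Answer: -71/2 ≈ -35.500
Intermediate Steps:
C(Q, X) = -2*X
l(K) = 2*K
o = 4 (o = (-7 + 2*1) + 9 = (-7 + 2) + 9 = -5 + 9 = 4)
32 + C(-6, 5)*(-22/(-8) + o) = 32 + (-2*5)*(-22/(-8) + 4) = 32 - 10*(-22*(-1/8) + 4) = 32 - 10*(11/4 + 4) = 32 - 10*27/4 = 32 - 135/2 = -71/2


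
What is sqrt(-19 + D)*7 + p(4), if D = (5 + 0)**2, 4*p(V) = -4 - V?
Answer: -2 + 7*sqrt(6) ≈ 15.146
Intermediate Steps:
p(V) = -1 - V/4 (p(V) = (-4 - V)/4 = -1 - V/4)
D = 25 (D = 5**2 = 25)
sqrt(-19 + D)*7 + p(4) = sqrt(-19 + 25)*7 + (-1 - 1/4*4) = sqrt(6)*7 + (-1 - 1) = 7*sqrt(6) - 2 = -2 + 7*sqrt(6)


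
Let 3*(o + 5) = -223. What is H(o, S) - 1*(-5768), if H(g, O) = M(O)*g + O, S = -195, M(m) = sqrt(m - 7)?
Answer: 5573 - 238*I*sqrt(202)/3 ≈ 5573.0 - 1127.5*I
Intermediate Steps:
o = -238/3 (o = -5 + (1/3)*(-223) = -5 - 223/3 = -238/3 ≈ -79.333)
M(m) = sqrt(-7 + m)
H(g, O) = O + g*sqrt(-7 + O) (H(g, O) = sqrt(-7 + O)*g + O = g*sqrt(-7 + O) + O = O + g*sqrt(-7 + O))
H(o, S) - 1*(-5768) = (-195 - 238*sqrt(-7 - 195)/3) - 1*(-5768) = (-195 - 238*I*sqrt(202)/3) + 5768 = 5573 - 238*I*sqrt(202)/3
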